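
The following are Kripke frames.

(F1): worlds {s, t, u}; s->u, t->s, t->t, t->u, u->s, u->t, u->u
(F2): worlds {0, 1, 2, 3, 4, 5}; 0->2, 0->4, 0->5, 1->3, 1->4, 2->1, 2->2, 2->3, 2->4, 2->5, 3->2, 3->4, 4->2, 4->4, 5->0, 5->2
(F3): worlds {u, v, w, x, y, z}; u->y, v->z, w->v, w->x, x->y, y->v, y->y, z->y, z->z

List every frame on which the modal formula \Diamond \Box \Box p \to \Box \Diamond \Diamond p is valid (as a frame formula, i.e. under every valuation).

This is the axiom for a generalized confluence (Geach) condition; its first-order frame correspondent is \forall x \forall y \forall z ((xRy \wedge xRz) \to \exists w (y R^2 w \wedge z R^2 w)).
(F1): ✓.
(F2): ✓.
(F3): ✓.
Valid on: (F1), (F2), (F3).

(F1), (F2), (F3)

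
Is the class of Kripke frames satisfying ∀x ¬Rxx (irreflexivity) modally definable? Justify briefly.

No

Any modally definable frame class is closed under surjective bounded morphisms.
The 4-cycle (worlds 0,1,2,3 with 0→1→2→3→0) is irreflexive, and the map sending every world to a single reflexive point • is a surjective bounded morphism (forth: every edge maps to (•,•); back: every world has a successor). So any modal formula valid on the 4-cycle is also valid on the reflexive point, which is not irreflexive.
So the class is not modally definable.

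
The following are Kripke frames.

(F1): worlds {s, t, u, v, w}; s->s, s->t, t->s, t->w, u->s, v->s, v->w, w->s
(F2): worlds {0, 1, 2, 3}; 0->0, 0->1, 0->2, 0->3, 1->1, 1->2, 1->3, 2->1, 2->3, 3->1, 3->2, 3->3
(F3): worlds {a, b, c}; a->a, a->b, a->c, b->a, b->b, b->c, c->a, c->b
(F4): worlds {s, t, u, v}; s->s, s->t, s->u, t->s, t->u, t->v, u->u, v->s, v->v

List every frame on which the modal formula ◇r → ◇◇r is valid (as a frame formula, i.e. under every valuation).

(F2), (F3), (F4)

Frame correspondent (Sahlqvist): ∀x ∀y (xRy → ∃w (y = w ∧ xR²w)) — i.e. a generalized confluence (Geach) condition.
(F1): fails — tRw but no w* with w=w* and tR²w*.
(F2): satisfies the condition.
(F3): satisfies the condition.
(F4): satisfies the condition.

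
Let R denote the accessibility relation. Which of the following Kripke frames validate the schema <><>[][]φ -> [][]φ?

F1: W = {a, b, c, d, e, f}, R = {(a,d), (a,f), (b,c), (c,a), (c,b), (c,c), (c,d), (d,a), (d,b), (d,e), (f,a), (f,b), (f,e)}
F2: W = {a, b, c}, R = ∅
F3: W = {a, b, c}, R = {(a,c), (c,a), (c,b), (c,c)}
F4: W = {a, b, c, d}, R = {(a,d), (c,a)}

F2

Frame correspondent (Sahlqvist): forall x forall y forall z ((x R^2 y & x R^2 z) -> exists w (y R^2 w & z = w)) — i.e. a generalized confluence (Geach) condition.
F1: fails — aR²b, aR²e but no w with bR²w and e=w.
F2: satisfies the condition.
F3: fails — aR²b, aR²a but no w with bR²w and a=w.
F4: fails — cR²d, cR²d but no w with dR²w and d=w.
Valid on: F2.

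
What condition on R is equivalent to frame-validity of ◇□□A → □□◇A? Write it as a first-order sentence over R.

This is a Sahlqvist (Geach-type) schema ◇^1□^2A → □^2◇^1A.
First-order correspondent: ∀x ∀y ∀z ((xRy ∧ xR²z) → ∃w (yR²w ∧ zRw)).

∀x ∀y ∀z ((xRy ∧ xR²z) → ∃w (yR²w ∧ zRw))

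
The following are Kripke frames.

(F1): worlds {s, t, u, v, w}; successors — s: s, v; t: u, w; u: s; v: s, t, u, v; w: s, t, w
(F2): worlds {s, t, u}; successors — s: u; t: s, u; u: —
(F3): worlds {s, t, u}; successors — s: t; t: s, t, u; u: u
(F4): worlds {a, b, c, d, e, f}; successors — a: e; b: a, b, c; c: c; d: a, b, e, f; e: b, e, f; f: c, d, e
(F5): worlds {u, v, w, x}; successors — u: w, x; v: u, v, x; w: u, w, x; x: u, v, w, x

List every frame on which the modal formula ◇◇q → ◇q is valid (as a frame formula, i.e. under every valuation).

(F2)

Frame correspondent (Sahlqvist): ∀x ∀y ∀z (Rxy ∧ Ryz → Rxz) — i.e. transitivity.
(F1): fails — Rwt and Rtu but not Rwu.
(F2): ✓.
(F3): fails — Rst and Rts but not Rss.
(F4): fails — Reb and Rbc but not Rec.
(F5): fails — Ruw and Rwu but not Ruu.
Valid on: (F2).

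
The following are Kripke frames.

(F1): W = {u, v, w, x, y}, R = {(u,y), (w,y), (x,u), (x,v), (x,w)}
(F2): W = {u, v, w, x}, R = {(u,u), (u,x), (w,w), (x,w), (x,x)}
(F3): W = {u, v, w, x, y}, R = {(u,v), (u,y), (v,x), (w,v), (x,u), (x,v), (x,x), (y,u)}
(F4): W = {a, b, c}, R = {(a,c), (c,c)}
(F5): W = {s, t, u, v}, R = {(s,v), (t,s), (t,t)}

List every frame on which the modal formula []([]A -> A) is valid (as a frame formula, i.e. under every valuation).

This is the axiom for shift-reflexivity; its first-order frame correspondent is forall x forall y (Rxy -> Ryy).
(F1): fails — Rxw but not Rww.
(F2): ✓.
(F3): fails — Ruv but not Rvv.
(F4): ✓.
(F5): fails — Rsv but not Rvv.
Valid on: (F2), (F4).

(F2), (F4)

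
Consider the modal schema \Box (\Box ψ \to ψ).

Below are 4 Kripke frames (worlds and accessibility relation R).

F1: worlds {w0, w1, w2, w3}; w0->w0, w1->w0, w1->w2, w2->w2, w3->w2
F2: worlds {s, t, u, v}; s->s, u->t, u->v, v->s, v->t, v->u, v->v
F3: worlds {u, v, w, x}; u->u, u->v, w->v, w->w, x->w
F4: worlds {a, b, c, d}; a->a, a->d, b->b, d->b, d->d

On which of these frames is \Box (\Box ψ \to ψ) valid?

F1, F4

The schema corresponds to shift-reflexivity: \forall x \forall y (Rxy \to Ryy).
F1: satisfies the condition.
F2: fails — Rut but not Rtt.
F3: fails — Ruv but not Rvv.
F4: satisfies the condition.
Valid on: F1, F4.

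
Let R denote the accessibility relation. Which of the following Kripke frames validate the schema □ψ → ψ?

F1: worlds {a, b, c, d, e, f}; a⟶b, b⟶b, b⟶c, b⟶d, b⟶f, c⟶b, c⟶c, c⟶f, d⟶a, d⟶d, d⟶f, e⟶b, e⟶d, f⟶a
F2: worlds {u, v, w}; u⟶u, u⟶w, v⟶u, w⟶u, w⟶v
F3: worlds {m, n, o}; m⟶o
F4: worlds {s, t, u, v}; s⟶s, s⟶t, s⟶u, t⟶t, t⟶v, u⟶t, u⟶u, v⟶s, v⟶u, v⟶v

This is the axiom for reflexivity; its first-order frame correspondent is ∀x Rxx.
F1: fails — world a does not see itself.
F2: fails — world v does not see itself.
F3: fails — world m does not see itself.
F4: holds.

F4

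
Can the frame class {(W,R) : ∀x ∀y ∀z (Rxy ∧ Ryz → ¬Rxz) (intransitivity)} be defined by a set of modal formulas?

Not modally definable

Modal frame validity is preserved under surjective bounded morphisms.
The 3-cycle (worlds 0,1,2 with 0→1→2→0) is intransitive. Mapping every world to a single reflexive point • is a surjective bounded morphism; the reflexive point is not intransitive (R••∧R•• but R••).
Hence intransitivity is not modally definable.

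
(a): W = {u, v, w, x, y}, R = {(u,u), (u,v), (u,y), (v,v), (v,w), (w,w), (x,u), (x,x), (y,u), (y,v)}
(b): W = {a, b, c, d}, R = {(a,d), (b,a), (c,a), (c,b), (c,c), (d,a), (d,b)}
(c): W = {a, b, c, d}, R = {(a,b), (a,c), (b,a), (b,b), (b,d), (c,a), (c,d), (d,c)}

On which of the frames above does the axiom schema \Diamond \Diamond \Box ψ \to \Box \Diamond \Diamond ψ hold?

(a)

The schema corresponds to a generalized confluence (Geach) condition: \forall x \forall y \forall z ((x R^2 y \wedge xRz) \to \exists w (yRw \wedge z R^2 w)).
(a): satisfies the condition.
(b): fails — cR²a, cRa but no w with aRw and aR²w.
(c): fails — bR²a, bRd but no w with aRw and dR²w.
Valid on: (a).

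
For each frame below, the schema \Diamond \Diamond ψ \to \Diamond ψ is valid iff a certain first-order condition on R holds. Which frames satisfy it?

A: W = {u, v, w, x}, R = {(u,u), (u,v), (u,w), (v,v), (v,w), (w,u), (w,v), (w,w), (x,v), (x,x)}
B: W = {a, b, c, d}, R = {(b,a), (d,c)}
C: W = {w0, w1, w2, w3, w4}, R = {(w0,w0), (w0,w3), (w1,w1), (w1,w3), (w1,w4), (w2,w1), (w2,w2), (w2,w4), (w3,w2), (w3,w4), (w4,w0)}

B

This is the axiom for transitivity; its first-order frame correspondent is \forall x \forall y \forall z (Rxy \wedge Ryz \to Rxz).
A: fails — Rvw and Rwu but not Rvu.
B: holds.
C: fails — Rw2w4 and Rw4w0 but not Rw2w0.
Valid on: B.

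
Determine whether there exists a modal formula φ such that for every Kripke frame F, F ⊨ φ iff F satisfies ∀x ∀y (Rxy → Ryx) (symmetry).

This is a Sahlqvist condition; the B axiom q → □◇q defines it.
Suppose q→□◇q is valid. Take Rxy and set V(q)={x}. Then q at x, so □◇q at x, so ◇q at y, so some z with Ryz has q; z=x, i.e. Ryx.

Yes — defined by q → □◇q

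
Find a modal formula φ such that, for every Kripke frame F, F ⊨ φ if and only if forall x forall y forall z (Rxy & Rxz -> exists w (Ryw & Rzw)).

This is convergence; the standard corresponding axiom is .2: ◇□q → □◇q.
Suppose ◇□q→□◇q is valid. Take Rxy, Rxz and set V(q)={w : Ryw}. Then □q at y so ◇□q at x, so □◇q at x, so ◇q at z, giving w with Rzw and Ryw.

◇□q → □◇q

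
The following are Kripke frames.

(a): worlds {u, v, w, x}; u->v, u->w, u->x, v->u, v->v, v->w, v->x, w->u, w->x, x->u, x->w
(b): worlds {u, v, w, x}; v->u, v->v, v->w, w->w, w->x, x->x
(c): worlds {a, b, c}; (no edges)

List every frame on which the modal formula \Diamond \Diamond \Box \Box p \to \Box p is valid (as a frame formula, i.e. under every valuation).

(a), (c)

This is the axiom for a generalized confluence (Geach) condition; its first-order frame correspondent is \forall x \forall y \forall z ((x R^2 y \wedge xRz) \to \exists w (y R^2 w \wedge z = w)).
(a): satisfies the condition.
(b): fails — vR²u, vRu but no t with uR²t and u=t.
(c): satisfies the condition.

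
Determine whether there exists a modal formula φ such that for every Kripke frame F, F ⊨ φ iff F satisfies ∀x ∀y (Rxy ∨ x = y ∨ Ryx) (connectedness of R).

Not modally definable

Any modally definable frame class is closed under disjoint unions.
Take 2 disjoint single-world reflexive frames: each is trivially connected, but their disjoint union has 2 worlds with no edge between distinct components, so it is not connected.
So the class is not modally definable.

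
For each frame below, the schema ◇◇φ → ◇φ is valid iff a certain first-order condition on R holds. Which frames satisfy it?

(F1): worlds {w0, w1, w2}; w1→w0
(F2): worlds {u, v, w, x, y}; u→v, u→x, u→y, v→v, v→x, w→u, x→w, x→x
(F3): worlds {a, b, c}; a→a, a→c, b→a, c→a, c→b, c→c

(F1)

This is the axiom for transitivity; its first-order frame correspondent is ∀x ∀y ∀z (Rxy ∧ Ryz → Rxz).
(F1): satisfies the condition.
(F2): fails — Rxw and Rwu but not Rxu.
(F3): fails — Rba and Rac but not Rbc.
Valid on: (F1).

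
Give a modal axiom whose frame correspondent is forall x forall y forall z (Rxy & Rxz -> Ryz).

◇s → □◇s

A defining formula is ◇s → □◇s (the 5 axiom).
Suppose ◇s→□◇s is valid. Take Rxy, Rxz and set V(s)={y}. Then ◇s at x, so □◇s at x, so ◇s at z, so some w with Rzw has s; w=y, i.e. Rzy. By symmetry of the argument, Ryz.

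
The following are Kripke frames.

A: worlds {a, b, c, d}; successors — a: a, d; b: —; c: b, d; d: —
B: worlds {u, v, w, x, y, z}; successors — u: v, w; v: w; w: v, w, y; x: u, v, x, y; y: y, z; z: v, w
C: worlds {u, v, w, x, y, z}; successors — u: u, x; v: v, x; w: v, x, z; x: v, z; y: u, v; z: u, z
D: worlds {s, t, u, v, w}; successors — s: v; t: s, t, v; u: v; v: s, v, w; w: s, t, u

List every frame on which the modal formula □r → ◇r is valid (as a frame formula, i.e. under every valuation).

B, C, D

This is the axiom for seriality; its first-order frame correspondent is ∀x ∃y Rxy.
A: fails — world b has no successor.
B: ✓.
C: ✓.
D: ✓.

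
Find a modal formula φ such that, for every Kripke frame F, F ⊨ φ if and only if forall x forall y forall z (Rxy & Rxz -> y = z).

◇s → □s

A defining formula is ◇s → □s (the CD axiom).
Suppose ◇s→□s is valid. Take Rxy, Rxz and set V(s)={y}. Then ◇s at x, so □s at x, so s at z, i.e. z=y.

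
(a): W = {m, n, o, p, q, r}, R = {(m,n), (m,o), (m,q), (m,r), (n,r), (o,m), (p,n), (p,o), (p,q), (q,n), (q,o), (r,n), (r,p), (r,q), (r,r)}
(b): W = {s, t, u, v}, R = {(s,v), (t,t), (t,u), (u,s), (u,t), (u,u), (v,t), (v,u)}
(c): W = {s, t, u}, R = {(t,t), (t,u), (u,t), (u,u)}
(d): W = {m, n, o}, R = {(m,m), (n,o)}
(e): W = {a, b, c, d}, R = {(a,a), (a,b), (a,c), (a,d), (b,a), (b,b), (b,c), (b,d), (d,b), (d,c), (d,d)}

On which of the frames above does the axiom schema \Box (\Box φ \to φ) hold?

The schema corresponds to shift-reflexivity: \forall x \forall y (Rxy \to Ryy).
(a): fails — Rom but not Rmm.
(b): fails — Rus but not Rss.
(c): satisfies the condition.
(d): fails — Rno but not Roo.
(e): fails — Rbc but not Rcc.
Valid on: (c).

(c)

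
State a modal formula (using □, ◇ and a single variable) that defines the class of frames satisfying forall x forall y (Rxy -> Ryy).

A defining formula is □(□s → s) (the T□ axiom).
Suppose □(□s→s) is valid. Take Rxy and set V(s)={w : Ryw}. Then at y, □s holds; since □(□s→s) at x, □s→s at y, so s at y, i.e. Ryy.

□(□s → s)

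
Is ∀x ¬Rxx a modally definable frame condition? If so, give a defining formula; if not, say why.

If a class were modally definable it would be closed under surjective bounded morphisms (Goldblatt–Thomason).
The 2-cycle (worlds a,b with a→b→a) is irreflexive, and the map sending every world to a single reflexive point • is a surjective bounded morphism (forth: every edge maps to (•,•); back: every world has a successor). So any modal formula valid on the 2-cycle is also valid on the reflexive point, which is not irreflexive.
Hence irreflexivity is not modally definable.

No — not modally definable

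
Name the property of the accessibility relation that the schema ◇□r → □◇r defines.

Convergence

Suppose ◇□r→□◇r is valid. Take Rxy, Rxz and set V(r)={w : Ryw}. Then □r at y so ◇□r at x, so □◇r at x, so ◇r at z, giving w with Rzw and Ryw.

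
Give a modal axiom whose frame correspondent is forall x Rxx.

□ψ → ψ

The condition is reflexivity. The T schema □ψ → ψ defines it.
Suppose □ψ→ψ is valid. At any x set V(ψ)={w : Rxw}. Then □ψ holds at x, so ψ holds at x, i.e. Rxx.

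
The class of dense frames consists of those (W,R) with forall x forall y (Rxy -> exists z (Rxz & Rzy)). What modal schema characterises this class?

The condition is density. The C4 schema □□q → □q defines it.

□□q → □q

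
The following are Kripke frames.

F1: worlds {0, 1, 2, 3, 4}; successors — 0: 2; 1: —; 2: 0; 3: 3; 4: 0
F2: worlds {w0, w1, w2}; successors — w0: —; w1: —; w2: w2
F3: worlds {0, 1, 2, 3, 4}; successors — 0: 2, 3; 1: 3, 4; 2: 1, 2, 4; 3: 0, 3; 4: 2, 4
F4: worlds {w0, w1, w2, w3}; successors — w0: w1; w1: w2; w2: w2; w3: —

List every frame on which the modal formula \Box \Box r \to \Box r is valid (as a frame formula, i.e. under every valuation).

Frame correspondent (Sahlqvist): \forall x \forall y (Rxy \to \exists z (Rxz \wedge Rzy)) — i.e. density.
F1: fails — R20 but no z with R2z and Rz0.
F2: satisfies the condition.
F3: satisfies the condition.
F4: fails — Rw0w1 but no z with Rw0z and Rzw1.

F2, F3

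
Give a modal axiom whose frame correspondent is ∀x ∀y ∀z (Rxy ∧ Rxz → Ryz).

◇p → □◇p

This is the Euclidean property; the standard corresponding axiom is 5: ◇p → □◇p.
Suppose ◇p→□◇p is valid. Take Rxy, Rxz and set V(p)={y}. Then ◇p at x, so □◇p at x, so ◇p at z, so some w with Rzw has p; w=y, i.e. Rzy. By symmetry of the argument, Ryz.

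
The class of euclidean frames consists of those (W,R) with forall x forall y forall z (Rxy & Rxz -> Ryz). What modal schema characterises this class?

This is the Euclidean property; the standard corresponding axiom is 5: ◇s → □◇s.
Suppose ◇s→□◇s is valid. Take Rxy, Rxz and set V(s)={y}. Then ◇s at x, so □◇s at x, so ◇s at z, so some w with Rzw has s; w=y, i.e. Rzy. By symmetry of the argument, Ryz.

◇s → □◇s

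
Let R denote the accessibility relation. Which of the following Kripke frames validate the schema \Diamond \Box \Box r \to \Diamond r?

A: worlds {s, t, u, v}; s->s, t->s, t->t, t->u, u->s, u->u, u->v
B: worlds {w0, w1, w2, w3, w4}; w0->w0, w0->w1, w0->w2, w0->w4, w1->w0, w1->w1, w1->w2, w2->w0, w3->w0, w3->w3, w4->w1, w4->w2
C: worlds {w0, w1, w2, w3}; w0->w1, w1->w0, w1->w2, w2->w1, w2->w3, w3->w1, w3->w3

B, C

The schema corresponds to a generalized confluence (Geach) condition: \forall x \forall y (xRy \to \exists w (y R^2 w \wedge xRw)).
A: fails — uRv but no w with vR²w and uRw.
B: holds.
C: holds.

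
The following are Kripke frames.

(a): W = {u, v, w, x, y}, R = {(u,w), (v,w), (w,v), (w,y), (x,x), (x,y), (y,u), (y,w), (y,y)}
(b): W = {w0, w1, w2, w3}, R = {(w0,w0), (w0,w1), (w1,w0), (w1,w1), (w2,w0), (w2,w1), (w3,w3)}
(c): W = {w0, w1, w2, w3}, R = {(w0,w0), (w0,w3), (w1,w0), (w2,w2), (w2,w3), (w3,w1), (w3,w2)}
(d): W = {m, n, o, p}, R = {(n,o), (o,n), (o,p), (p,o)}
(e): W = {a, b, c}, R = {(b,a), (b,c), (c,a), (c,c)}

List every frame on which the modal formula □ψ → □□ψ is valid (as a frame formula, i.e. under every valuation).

(b), (e)

This is the axiom for transitivity; its first-order frame correspondent is ∀x ∀y ∀z (Rxy ∧ Ryz → Rxz).
(a): fails — Ruw and Rwy but not Ruy.
(b): holds.
(c): fails — Rw1w0 and Rw0w3 but not Rw1w3.
(d): fails — Rno and Ron but not Rnn.
(e): holds.
Valid on: (b), (e).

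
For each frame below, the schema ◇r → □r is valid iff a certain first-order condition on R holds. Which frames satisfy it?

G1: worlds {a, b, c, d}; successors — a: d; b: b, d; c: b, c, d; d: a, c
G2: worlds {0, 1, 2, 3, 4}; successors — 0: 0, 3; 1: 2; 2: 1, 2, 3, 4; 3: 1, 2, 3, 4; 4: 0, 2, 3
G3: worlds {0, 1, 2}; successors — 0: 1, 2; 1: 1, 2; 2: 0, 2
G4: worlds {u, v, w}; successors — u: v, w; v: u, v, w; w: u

none

This is the axiom for partial functionality; its first-order frame correspondent is ∀x ∀y ∀z (Rxy ∧ Rxz → y = z).
G1: fails — b sees both b and d.
G2: fails — 0 sees both 0 and 3.
G3: fails — 0 sees both 1 and 2.
G4: fails — u sees both v and w.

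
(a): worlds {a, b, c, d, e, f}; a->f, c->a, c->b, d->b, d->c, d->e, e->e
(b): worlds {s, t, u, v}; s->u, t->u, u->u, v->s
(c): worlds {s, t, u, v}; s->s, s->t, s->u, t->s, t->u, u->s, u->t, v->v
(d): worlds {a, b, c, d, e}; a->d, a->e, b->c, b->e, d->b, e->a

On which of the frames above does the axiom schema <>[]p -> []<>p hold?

(b), (c)

Frame correspondent (Sahlqvist): forall x forall y forall z (Rxy & Rxz -> exists w (Ryw & Rzw)) — i.e. convergence.
(a): fails — Raf and Raf but f and f have no common successor.
(b): satisfies the condition.
(c): satisfies the condition.
(d): fails — Rae and Rad but e and d have no common successor.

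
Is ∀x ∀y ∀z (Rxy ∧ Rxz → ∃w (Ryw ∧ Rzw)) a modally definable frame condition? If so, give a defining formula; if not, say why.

This is a Sahlqvist condition; the .2 axiom ◇□p → □◇p defines it.

Definable; ◇□p → □◇p defines it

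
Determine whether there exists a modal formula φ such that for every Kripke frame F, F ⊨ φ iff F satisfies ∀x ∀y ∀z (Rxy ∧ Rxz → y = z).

This is a Sahlqvist condition; the CD axiom ◇r → □r defines it.

Definable; ◇r → □r defines it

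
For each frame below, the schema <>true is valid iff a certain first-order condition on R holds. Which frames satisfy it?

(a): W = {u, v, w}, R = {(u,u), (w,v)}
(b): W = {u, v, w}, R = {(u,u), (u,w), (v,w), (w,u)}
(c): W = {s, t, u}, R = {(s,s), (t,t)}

Frame correspondent (Sahlqvist): forall x exists y Rxy — i.e. seriality.
(a): fails — world v has no successor.
(b): holds.
(c): fails — world u has no successor.

(b)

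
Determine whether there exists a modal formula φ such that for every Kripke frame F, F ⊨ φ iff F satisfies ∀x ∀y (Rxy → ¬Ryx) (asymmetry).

No — not modally definable

Modal frame validity is preserved under surjective bounded morphisms.
The 3-cycle (worlds s,t,u with s→t→u→s) is asymmetric. Mapping every world to a single reflexive point • is a surjective bounded morphism, and the reflexive point is not asymmetric (R•• but asymmetry requires ¬R••).
Hence asymmetry is not modally definable.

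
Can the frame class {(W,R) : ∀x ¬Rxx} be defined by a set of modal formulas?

No

Any modally definable frame class is closed under surjective bounded morphisms.
The 3-cycle (worlds w0,w1,w2 with w0→w1→w2→w0) is irreflexive, and the map sending every world to a single reflexive point • is a surjective bounded morphism (forth: every edge maps to (•,•); back: every world has a successor). So any modal formula valid on the 3-cycle is also valid on the reflexive point, which is not irreflexive.
So the class is not modally definable.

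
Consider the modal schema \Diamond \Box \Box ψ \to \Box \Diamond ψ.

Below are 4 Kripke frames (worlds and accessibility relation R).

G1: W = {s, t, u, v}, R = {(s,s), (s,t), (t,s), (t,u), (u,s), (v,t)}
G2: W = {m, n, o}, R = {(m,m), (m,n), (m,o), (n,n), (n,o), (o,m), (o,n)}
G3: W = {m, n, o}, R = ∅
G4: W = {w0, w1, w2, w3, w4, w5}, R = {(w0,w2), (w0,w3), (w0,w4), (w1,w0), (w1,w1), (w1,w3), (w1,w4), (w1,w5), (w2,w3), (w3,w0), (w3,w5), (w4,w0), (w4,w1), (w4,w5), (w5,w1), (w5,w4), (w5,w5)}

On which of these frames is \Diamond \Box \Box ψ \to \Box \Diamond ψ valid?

G1, G2, G3

Frame correspondent (Sahlqvist): \forall x \forall y \forall z ((xRy \wedge xRz) \to \exists w (y R^2 w \wedge zRw)) — i.e. a generalized confluence (Geach) condition.
G1: ✓.
G2: ✓.
G3: ✓.
G4: fails — w0Rw2, w0Rw2 but no w with w2R²w and w2Rw.
Valid on: G1, G2, G3.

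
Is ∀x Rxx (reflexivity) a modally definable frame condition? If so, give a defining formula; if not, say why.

Yes: it is reflexivity, defined by the T schema □r → r.
Suppose □r→r is valid. At any x set V(r)={w : Rxw}. Then □r holds at x, so r holds at x, i.e. Rxx.

Yes — defined by □r → r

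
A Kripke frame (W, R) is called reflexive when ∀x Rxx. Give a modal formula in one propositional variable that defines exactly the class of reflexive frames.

A defining formula is □s → s (the T axiom).
Suppose □s→s is valid. At any x set V(s)={w : Rxw}. Then □s holds at x, so s holds at x, i.e. Rxx.

□s → s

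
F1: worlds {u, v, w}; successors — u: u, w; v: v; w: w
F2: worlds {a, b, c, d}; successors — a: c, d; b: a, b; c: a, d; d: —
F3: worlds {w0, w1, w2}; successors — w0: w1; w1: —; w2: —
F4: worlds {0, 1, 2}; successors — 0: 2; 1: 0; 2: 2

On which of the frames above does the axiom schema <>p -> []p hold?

F3, F4

Frame correspondent (Sahlqvist): forall x forall y forall z (Rxy & Rxz -> y = z) — i.e. partial functionality.
F1: fails — u sees both u and w.
F2: fails — a sees both c and d.
F3: satisfies the condition.
F4: satisfies the condition.
Valid on: F3, F4.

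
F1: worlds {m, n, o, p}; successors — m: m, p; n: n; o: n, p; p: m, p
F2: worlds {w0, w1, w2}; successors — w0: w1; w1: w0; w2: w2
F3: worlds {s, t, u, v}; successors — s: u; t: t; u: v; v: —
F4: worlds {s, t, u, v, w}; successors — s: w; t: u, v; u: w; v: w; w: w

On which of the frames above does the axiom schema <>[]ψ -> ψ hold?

Frame correspondent (Sahlqvist): forall x forall y (Rxy -> Ryx) — i.e. symmetry.
F1: fails — Ron but not Rno.
F2: holds.
F3: fails — Rsu but not Rus.
F4: fails — Rtv but not Rvt.

F2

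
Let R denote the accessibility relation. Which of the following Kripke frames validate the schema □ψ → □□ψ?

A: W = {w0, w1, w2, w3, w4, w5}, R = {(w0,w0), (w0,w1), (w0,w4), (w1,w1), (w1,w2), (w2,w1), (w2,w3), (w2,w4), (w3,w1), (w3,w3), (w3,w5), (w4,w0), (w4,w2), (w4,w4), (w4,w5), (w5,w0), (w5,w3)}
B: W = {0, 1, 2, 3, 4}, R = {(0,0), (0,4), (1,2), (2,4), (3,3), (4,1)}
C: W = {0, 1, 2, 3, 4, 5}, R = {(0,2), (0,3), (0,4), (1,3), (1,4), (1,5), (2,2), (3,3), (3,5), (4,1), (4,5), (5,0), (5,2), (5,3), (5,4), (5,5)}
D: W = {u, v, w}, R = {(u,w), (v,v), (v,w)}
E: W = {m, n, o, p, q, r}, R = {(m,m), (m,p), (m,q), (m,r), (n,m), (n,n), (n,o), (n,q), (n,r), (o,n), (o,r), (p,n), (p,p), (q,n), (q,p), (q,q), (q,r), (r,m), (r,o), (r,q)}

D

The schema corresponds to transitivity: ∀x ∀y ∀z (Rxy ∧ Ryz → Rxz).
A: fails — Rw1w2 and Rw2w4 but not Rw1w4.
B: fails — R12 and R24 but not R14.
C: fails — R45 and R53 but not R43.
D: ✓.
E: fails — Ron and Rnm but not Rom.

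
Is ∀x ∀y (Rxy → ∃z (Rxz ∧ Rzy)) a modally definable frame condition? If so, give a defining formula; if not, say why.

Yes: it is density, defined by the C4 schema □□r → □r.
Suppose □□r→□r is valid. Take Rxy and set V(r)={w : xR²w}. Then □□r at x, so □r at x, so r at y, i.e. ∃z(Rxz∧Rzy).

Definable; □□r → □r defines it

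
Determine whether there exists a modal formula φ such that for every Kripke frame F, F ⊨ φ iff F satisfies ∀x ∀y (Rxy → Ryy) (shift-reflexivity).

This is a Sahlqvist condition; the T□ axiom □(□q → q) defines it.
Suppose □(□q→q) is valid. Take Rxy and set V(q)={w : Ryw}. Then at y, □q holds; since □(□q→q) at x, □q→q at y, so q at y, i.e. Ryy.

Yes — defined by □(□q → q)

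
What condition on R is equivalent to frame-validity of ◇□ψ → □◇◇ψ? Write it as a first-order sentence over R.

This is a Sahlqvist (Geach-type) schema ◇^1□^1ψ → □^1◇^2ψ.
Minimal-valuation argument: fix x; take any y with xR^1y and any z with xR^1z. Set V(ψ) to the set of worlds R-reachable from y in exactly 1 step. Then □^1ψ holds at y, so the antecedent holds at x; validity forces ◇^2ψ at z, giving a w with zR^2w and yR^1w.
First-order correspondent: ∀x ∀y ∀z ((xRy ∧ xRz) → ∃w (yRw ∧ zR²w)).

∀x ∀y ∀z ((xRy ∧ xRz) → ∃w (yRw ∧ zR²w))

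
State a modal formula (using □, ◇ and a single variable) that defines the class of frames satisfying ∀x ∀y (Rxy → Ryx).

p → □◇p

A defining formula is p → □◇p (the B axiom).
Suppose p→□◇p is valid. Take Rxy and set V(p)={x}. Then p at x, so □◇p at x, so ◇p at y, so some z with Ryz has p; z=x, i.e. Ryx.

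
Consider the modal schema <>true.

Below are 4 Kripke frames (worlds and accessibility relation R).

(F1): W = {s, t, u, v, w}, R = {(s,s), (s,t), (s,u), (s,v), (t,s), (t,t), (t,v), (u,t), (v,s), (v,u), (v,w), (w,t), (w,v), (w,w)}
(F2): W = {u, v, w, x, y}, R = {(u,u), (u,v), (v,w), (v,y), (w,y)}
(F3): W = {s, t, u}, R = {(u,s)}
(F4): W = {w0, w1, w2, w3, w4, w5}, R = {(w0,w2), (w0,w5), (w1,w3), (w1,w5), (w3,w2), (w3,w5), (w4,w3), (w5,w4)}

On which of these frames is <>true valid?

(F1)

This is the axiom for seriality; its first-order frame correspondent is forall x exists y Rxy.
(F1): satisfies the condition.
(F2): fails — world x has no successor.
(F3): fails — world s has no successor.
(F4): fails — world w2 has no successor.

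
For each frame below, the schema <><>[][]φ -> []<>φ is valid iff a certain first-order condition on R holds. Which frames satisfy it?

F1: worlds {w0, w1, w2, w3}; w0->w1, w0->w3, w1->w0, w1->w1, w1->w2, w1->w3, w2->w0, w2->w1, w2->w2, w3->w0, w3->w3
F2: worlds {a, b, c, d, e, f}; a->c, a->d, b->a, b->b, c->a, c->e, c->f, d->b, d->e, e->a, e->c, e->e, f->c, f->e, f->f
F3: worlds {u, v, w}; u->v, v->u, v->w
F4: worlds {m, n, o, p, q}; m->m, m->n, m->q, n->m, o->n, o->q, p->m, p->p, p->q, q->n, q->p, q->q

This is the axiom for a generalized confluence (Geach) condition; its first-order frame correspondent is forall x forall y forall z ((x R^2 y & xRz) -> exists w (y R^2 w & zRw)).
F1: holds.
F2: fails — bR²a, bRa but no w with aR²w and aRw.
F3: fails — uR²w, uRv but no t with wR²t and vRt.
F4: holds.
Valid on: F1, F4.

F1, F4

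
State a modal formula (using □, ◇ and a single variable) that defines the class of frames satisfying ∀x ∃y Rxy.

A defining formula is □r → ◇r (the D axiom).
Suppose □r→◇r is valid. At any x set V(r)=W. Then □r at x, so ◇r at x, so x has a successor.

□r → ◇r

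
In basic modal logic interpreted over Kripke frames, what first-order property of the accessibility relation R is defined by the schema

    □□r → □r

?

density: ∀x ∀y (Rxy → ∃z (Rxz ∧ Rzy))

Suppose □□r→□r is valid. Take Rxy and set V(r)={w : xR²w}. Then □□r at x, so □r at x, so r at y, i.e. ∃z(Rxz∧Rzy).
Conversely, any frame satisfying ∀x ∀y (Rxy → ∃z (Rxz ∧ Rzy)) validates the schema.
So the correspondent is density.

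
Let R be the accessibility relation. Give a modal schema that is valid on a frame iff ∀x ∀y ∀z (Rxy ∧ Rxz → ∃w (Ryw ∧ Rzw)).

◇□r → □◇r

A defining formula is ◇□r → □◇r (the .2 axiom).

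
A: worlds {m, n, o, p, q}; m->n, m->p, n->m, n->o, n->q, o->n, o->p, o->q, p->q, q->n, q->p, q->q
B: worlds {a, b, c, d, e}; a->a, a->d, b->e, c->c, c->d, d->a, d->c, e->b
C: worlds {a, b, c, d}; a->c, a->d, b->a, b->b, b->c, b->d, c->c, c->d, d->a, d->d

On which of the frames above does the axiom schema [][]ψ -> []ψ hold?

This is the axiom for density; its first-order frame correspondent is forall x forall y (Rxy -> exists z (Rxz & Rzy)).
A: fails — Rno but no z with Rnz and Rzo.
B: fails — Reb but no z with Rez and Rzb.
C: ✓.

C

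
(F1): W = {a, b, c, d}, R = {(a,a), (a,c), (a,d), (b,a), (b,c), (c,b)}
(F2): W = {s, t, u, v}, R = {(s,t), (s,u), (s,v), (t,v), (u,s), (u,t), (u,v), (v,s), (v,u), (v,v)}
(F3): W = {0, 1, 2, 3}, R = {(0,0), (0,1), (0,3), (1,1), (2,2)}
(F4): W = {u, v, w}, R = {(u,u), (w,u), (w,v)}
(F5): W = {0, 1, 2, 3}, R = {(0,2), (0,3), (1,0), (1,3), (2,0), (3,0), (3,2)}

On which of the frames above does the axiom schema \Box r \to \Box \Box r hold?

Frame correspondent (Sahlqvist): \forall x \forall y \forall z (Rxy \wedge Ryz \to Rxz) — i.e. transitivity.
(F1): fails — Rbc and Rcb but not Rbb.
(F2): fails — Ruv and Rvu but not Ruu.
(F3): satisfies the condition.
(F4): satisfies the condition.
(F5): fails — R10 and R02 but not R12.
Valid on: (F3), (F4).

(F3), (F4)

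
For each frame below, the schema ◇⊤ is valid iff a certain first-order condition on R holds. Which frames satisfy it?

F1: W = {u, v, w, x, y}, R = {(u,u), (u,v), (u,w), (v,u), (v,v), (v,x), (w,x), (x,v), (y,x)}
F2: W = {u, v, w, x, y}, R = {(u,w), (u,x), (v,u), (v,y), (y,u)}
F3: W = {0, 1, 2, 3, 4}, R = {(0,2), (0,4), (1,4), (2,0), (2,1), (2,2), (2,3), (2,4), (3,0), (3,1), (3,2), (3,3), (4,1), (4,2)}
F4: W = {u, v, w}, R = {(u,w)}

F1, F3

This is the axiom for seriality; its first-order frame correspondent is ∀x ∃y Rxy.
F1: satisfies the condition.
F2: fails — world w has no successor.
F3: satisfies the condition.
F4: fails — world v has no successor.
Valid on: F1, F3.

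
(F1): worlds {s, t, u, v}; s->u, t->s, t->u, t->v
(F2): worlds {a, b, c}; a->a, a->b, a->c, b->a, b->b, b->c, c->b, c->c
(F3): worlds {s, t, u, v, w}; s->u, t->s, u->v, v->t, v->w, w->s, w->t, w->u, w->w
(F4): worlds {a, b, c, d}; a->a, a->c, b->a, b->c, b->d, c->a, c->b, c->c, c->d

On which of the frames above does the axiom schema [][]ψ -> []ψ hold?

This is the axiom for density; its first-order frame correspondent is forall x forall y (Rxy -> exists z (Rxz & Rzy)).
(F1): fails — Rsu but no z with Rsz and Rzu.
(F2): holds.
(F3): fails — Ruv but no z with Ruz and Rzv.
(F4): holds.
Valid on: (F2), (F4).

(F2), (F4)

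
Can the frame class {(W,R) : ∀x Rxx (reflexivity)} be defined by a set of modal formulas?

Yes: it is reflexivity, defined by the T schema □r → r.

Definable; □r → r defines it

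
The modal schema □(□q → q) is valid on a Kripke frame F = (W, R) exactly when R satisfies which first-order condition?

shift-reflexivity: ∀x ∀y (Rxy → Ryy)

Suppose □(□q→q) is valid. Take Rxy and set V(q)={w : Ryw}. Then at y, □q holds; since □(□q→q) at x, □q→q at y, so q at y, i.e. Ryy.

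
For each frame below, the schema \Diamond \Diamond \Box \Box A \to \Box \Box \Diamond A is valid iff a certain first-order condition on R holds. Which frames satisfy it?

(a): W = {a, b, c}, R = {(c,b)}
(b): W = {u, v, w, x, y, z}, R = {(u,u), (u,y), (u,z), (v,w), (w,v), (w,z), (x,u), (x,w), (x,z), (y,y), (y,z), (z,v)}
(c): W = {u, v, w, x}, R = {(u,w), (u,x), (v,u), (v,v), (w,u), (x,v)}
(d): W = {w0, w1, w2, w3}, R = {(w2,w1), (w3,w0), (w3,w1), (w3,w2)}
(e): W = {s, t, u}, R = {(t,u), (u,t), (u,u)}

(a), (e)

The schema corresponds to a generalized confluence (Geach) condition: \forall x \forall y \forall z ((x R^2 y \wedge x R^2 z) \to \exists w (y R^2 w \wedge zRw)).
(a): satisfies the condition.
(b): fails — uR²u, uR²v but no t with uR²t and vRt.
(c): fails — uR²u, uR²u but no t with uR²t and uRt.
(d): fails — w3R²w1, w3R²w1 but no w with w1R²w and w1Rw.
(e): satisfies the condition.
Valid on: (a), (e).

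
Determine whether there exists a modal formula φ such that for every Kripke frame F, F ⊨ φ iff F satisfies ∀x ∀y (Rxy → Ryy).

Yes: it is shift-reflexivity, defined by the T□ schema □(□q → q).
Suppose □(□q→q) is valid. Take Rxy and set V(q)={w : Ryw}. Then at y, □q holds; since □(□q→q) at x, □q→q at y, so q at y, i.e. Ryy.

Yes — defined by □(□q → q)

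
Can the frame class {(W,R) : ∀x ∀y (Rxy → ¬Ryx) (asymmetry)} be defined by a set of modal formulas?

If a class were modally definable it would be closed under surjective bounded morphisms (Goldblatt–Thomason).
The 3-cycle (worlds s,t,u with s→t→u→s) is asymmetric. Mapping every world to a single reflexive point • is a surjective bounded morphism, and the reflexive point is not asymmetric (R•• but asymmetry requires ¬R••).
So the class is not modally definable.

Not definable by any modal formula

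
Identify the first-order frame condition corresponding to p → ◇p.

reflexivity

This schema is equivalent to the T axiom □p → p.
It corresponds to reflexivity: ∀x Rxx.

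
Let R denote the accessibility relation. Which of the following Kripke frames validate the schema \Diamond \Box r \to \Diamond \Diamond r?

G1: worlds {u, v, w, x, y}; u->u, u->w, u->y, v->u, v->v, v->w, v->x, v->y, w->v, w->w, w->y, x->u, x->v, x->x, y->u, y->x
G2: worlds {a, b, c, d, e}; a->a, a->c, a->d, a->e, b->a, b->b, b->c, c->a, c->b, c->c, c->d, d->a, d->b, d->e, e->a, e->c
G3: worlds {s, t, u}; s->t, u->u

The schema corresponds to a generalized confluence (Geach) condition: \forall x \forall y (xRy \to \exists w (yRw \wedge x R^2 w)).
G1: ✓.
G2: ✓.
G3: fails — sRt but no w with tRw and sR²w.
Valid on: G1, G2.

G1, G2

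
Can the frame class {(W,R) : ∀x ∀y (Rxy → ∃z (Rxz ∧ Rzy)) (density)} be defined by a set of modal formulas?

Yes, by □□r → □r

This is a Sahlqvist condition; the C4 axiom □□r → □r defines it.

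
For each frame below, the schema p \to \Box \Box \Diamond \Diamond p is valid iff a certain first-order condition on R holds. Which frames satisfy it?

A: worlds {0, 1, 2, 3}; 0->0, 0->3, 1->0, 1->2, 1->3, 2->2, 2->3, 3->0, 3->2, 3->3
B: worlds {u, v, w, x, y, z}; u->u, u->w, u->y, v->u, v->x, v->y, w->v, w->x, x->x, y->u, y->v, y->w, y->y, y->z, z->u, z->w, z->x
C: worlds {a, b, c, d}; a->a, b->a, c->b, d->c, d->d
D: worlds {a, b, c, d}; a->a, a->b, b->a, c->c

Frame correspondent (Sahlqvist): \forall x \forall z (x R^2 z \to \exists w (x = w \wedge z R^2 w)) — i.e. a generalized confluence (Geach) condition.
A: fails — 1R²0 but no w with 1=w and 0R²w.
B: fails — uR²x but no t with u=t and xR²t.
C: fails — bR²a but no w with b=w and aR²w.
D: condition met.

D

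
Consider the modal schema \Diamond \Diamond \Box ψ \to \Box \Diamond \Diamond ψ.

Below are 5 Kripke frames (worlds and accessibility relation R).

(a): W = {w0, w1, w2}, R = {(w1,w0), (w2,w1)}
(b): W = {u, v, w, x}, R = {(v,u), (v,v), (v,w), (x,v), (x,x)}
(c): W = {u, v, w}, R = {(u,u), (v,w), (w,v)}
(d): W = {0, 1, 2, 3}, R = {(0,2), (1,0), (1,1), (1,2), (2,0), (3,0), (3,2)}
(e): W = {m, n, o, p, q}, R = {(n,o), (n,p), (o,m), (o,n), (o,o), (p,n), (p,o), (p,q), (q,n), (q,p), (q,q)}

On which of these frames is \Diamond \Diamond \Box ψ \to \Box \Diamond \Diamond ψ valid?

The schema corresponds to a generalized confluence (Geach) condition: \forall x \forall y \forall z ((x R^2 y \wedge xRz) \to \exists w (yRw \wedge z R^2 w)).
(a): fails — w2R²w0, w2Rw1 but no w with w0Rw and w1R²w.
(b): fails — vR²u, vRu but no t with uRt and uR²t.
(c): condition met.
(d): fails — 1R²0, 1R0 but no w with 0Rw and 0R²w.
(e): fails — nR²m, nRo but no w with mRw and oR²w.

(c)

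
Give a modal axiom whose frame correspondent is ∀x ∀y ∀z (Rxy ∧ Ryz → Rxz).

□ψ → □□ψ

The condition is transitivity. The 4 schema □ψ → □□ψ defines it.
Suppose □ψ→□□ψ is valid. Take Rxy, Ryz and set V(ψ)={w : Rxw}. Then □ψ at x, so □□ψ at x, so □ψ at y, so ψ at z, i.e. Rxz.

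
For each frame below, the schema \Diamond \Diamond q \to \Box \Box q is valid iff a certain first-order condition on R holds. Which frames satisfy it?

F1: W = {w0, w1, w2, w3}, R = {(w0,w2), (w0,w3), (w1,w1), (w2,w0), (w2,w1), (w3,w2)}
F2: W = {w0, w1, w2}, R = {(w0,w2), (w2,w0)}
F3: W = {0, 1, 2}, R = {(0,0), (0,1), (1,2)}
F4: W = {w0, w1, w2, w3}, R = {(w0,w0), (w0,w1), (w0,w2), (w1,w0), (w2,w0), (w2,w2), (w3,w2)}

This is the axiom for a generalized confluence (Geach) condition; its first-order frame correspondent is \forall x \forall y \forall z ((x R^2 y \wedge x R^2 z) \to \exists w (y = w \wedge z = w)).
F1: fails — w0R²w0, w0R²w1 but w0 ≠ w1.
F2: satisfies the condition.
F3: fails — 0R²0, 0R²1 but 0 ≠ 1.
F4: fails — w0R²w0, w0R²w1 but w0 ≠ w1.
Valid on: F2.

F2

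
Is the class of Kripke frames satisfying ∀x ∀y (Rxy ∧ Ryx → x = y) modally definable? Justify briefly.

Not modally definable

If a class were modally definable it would be closed under surjective bounded morphisms (Goldblatt–Thomason).
The 4-cycle (worlds w0,w1,w2,w3 with w0→w1→w2→w3→w0) is antisymmetric. Sending even-indexed worlds to s and odd-indexed worlds to t is a surjective bounded morphism onto the two-world frame with s↔t, which is not antisymmetric.
So the class is not modally definable.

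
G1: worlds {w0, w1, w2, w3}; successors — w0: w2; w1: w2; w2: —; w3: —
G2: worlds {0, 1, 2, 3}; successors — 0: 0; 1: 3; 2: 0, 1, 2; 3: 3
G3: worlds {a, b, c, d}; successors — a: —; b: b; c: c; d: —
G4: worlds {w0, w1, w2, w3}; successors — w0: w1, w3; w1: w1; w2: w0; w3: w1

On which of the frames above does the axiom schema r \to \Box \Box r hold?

G1, G3

This is the axiom for a generalized confluence (Geach) condition; its first-order frame correspondent is \forall x \forall z (x R^2 z \to \exists w (x = w \wedge z = w)).
G1: condition met.
G2: fails — 1R²3 but 1 ≠ 3.
G3: condition met.
G4: fails — w0R²w1 but w0 ≠ w1.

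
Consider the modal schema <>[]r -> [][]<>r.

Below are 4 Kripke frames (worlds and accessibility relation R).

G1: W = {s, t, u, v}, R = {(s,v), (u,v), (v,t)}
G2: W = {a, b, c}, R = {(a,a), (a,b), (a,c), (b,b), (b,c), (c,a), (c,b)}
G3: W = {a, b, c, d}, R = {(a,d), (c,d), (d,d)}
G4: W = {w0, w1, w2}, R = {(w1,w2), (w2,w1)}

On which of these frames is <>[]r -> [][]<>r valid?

The schema corresponds to a generalized confluence (Geach) condition: forall x forall y forall z ((xRy & x R^2 z) -> exists w (yRw & zRw)).
G1: fails — sRv, sR²t but no w with vRw and tRw.
G2: satisfies the condition.
G3: satisfies the condition.
G4: fails — w1Rw2, w1R²w1 but no w with w2Rw and w1Rw.
Valid on: G2, G3.

G2, G3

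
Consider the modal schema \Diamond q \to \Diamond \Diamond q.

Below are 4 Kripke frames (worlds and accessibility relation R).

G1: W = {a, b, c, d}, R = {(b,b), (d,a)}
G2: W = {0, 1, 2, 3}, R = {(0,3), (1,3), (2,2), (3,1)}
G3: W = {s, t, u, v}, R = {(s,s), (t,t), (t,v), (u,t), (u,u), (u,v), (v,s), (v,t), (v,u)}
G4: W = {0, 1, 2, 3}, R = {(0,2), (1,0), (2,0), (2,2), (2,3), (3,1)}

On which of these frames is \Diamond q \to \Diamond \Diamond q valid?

The schema corresponds to a generalized confluence (Geach) condition: \forall x \forall y (xRy \to \exists w (y = w \wedge x R^2 w)).
G1: fails — dRa but no w with a=w and dR²w.
G2: fails — 0R3 but no w with 3=w and 0R²w.
G3: holds.
G4: fails — 1R0 but no w with 0=w and 1R²w.
Valid on: G3.

G3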